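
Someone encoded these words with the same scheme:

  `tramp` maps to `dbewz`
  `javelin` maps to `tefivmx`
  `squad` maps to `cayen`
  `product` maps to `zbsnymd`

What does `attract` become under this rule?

The shift depends on letter class: consonant t→d is +10, but vowel a→e is +4. The rule splits by letter class: vowels +4, consonants +10.
Applying it to attract: a(vowel)+4=e, t(cons)+10=d, t(cons)+10=d, r(cons)+10=b, a(vowel)+4=e, c(cons)+10=m, t(cons)+10=d.

eddbemd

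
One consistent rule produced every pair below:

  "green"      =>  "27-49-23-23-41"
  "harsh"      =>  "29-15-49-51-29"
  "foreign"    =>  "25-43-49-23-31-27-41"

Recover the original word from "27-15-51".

The formula is n = 2×(alphabet index, a=1) + 13.
Decoding 27-15-51: 27→(27−13)÷2=7=g, 15→(15−13)÷2=1=a, 51→(51−13)÷2=19=s.

gas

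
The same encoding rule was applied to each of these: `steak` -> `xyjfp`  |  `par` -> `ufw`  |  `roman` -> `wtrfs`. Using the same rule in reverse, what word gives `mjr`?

hem

Every letter moves 5 places later in the alphabet, wrapping around z→a.
Decoding mjr: m−5=h, j−5=e, r−5=m.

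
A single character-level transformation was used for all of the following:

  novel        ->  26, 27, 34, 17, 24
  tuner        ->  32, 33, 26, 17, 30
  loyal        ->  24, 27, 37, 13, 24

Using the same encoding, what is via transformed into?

Letters become their 1-based position plus 12 (so a→13, b→14, …).
For via: v=22→34, i=9→21, a=1→13.

34, 21, 13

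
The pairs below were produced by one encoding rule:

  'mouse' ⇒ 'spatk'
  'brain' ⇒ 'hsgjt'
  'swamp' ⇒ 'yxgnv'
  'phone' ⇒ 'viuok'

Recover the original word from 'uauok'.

ozone

Shifts by position in mouse: pos 0: m→s (+6), pos 1: o→p (+1), pos 2: u→a (+6), pos 3: s→t (+1) — repeating every 2. A repeating key of period 2 is used — shifts +6, +1 over and over.
Reversing it on uauok: u−6=o, a−1=z, u−6=o, o−1=n, k−6=e.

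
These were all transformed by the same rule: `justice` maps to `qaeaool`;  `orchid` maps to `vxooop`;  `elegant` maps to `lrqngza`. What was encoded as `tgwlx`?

It's a Vigenère-style cipher with numeric key [7,6,12]: position i shifts by key[i mod 3].
Reversing it on tgwlx: t−7=m, g−6=a, w−12=k, l−7=e, x−6=r.

maker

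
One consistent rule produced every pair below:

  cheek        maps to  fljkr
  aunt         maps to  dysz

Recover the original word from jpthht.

In cheek: c→f is +3, h→l is +4, e→j is +5, e→k is +6 — the shift increases by 1 each position. Each letter shifts forward by (position + 3), i.e. 3, 4, 5, … — the shift grows by one for each successive letter.
Decoding jpthht: j−3=g, p−4=l, t−5=o, h−6=b, h−7=a, t−8=l.

global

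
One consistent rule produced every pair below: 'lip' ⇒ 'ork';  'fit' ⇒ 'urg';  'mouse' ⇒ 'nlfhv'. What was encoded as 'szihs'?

harsh

Each pair mirrors across the alphabet (l↔o, i↔r, p↔k): positions sum to 25. Letters are reflected about the middle of the alphabet (position → 25−position): Atbash.
Reversing it on szihs: s↔h, z↔a, i↔r, h↔s, s↔h.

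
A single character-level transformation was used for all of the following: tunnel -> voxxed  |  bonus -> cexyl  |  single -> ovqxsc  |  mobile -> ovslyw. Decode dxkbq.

grant

Read the word backwards and shift each letter +10.
Decoding dxkbq: shift back: d−10=t, x−10=n, k−10=a, b−10=r, q−10=g → tnarg; then reverse → grant.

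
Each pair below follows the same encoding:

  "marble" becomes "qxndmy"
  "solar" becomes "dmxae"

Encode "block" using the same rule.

woaxn

The output letters match the input read backwards, each shifted +12: marble reversed is elbram. The word is reversed, then every letter is shifted forward by 12.
On block: reverse → kcolb; then shift: k+12=w, c+12=o, o+12=a, l+12=x, b+12=n.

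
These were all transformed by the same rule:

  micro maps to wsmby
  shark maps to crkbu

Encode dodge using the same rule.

Compare letters: m→w is +10, i→s is +10, c→m is +10 — a constant shift. This is a Caesar cipher with shift 10.
For dodge: d+10=n, o+10=y, d+10=n, g+10=q, e+10=o.

nynqo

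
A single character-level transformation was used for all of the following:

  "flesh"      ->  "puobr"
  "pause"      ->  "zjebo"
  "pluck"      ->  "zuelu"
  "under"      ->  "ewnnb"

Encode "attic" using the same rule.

A repeating key of period 2 is used — shifts +10, +9 over and over.
For attic: a+10=k, t+9=c, t+10=d, i+9=r, c+10=m.

kcdrm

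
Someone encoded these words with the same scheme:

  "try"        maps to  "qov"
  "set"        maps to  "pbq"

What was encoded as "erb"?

It's a constant shift of +23 (ROT23).
Reversing it on erb: e−23=h, r−23=u, b−23=e.

hue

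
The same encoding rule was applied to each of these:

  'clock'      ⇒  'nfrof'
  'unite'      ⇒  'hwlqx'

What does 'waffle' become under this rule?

hoiidz

The output letters match the input read backwards, each shifted +3: clock reversed is kcolc. The word is reversed, then every letter is shifted forward by 3.
Applying it to waffle: reverse → elffaw; then shift: e+3=h, l+3=o, f+3=i, f+3=i, a+3=d, w+3=z.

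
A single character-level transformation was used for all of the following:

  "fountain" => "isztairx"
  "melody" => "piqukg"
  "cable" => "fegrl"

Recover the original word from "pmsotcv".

minimum

In fountain: f→i is +3, o→s is +4, u→z is +5, n→t is +6 — the shift increases by 1 each position. Each letter shifts forward by (position + 3), i.e. 3, 4, 5, … — the shift grows by one for each successive letter.
Decoding pmsotcv: p−3=m, m−4=i, s−5=n, o−6=i, t−7=m, c−8=u, v−9=m.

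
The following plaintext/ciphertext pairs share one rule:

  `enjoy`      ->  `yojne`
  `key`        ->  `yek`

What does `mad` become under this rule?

dam

The output letters match the input read backwards: enjoy reversed is yojne. It's just the letters in reverse order.
For mad: reverse → dam.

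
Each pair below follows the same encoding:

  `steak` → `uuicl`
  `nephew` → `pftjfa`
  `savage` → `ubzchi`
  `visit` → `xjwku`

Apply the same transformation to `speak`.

Shifts by position in steak: pos 0: s→u (+2), pos 1: t→u (+1), pos 2: e→i (+4), pos 3: a→c (+2), pos 4: k→l (+1) — repeating every 3. It's a Vigenère-style cipher with numeric key [2,1,4]: position i shifts by key[i mod 3].
Applying it to speak: s+2=u, p+1=q, e+4=i, a+2=c, k+1=l.

uqicl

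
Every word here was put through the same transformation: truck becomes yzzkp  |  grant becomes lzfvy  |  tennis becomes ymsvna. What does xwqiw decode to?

solar

Shifts by position in truck: pos 0: t→y (+5), pos 1: r→z (+8), pos 2: u→z (+5), pos 3: c→k (+8) — repeating every 2. The shifts repeat in a cycle of length 2: positions 0,1,… shift by +5, +8, then the pattern repeats.
Decoding xwqiw: x−5=s, w−8=o, q−5=l, i−8=a, w−5=r.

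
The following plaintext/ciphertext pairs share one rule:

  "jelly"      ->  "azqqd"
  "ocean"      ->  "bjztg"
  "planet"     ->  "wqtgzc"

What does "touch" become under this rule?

j(9)→a(0) and e(4)→z(25) fit y≡21x+19 (mod 26); the inverse of 21 mod 26 is 5. This is an affine cipher: with a=0,…,z=25, each position x becomes (21x+19) mod 26.
Applying it to touch: t(19)→21·19+19≡2=c; o(14)→21·14+19≡1=b; u(20)→21·20+19≡23=x; c(2)→21·2+19≡9=j; h(7)→21·7+19≡10=k (all mod 26).

cbxjk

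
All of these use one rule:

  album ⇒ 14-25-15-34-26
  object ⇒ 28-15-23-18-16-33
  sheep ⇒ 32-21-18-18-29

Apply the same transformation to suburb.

a is letter #1 and maps to 14: an offset of 13. Letters become their 1-based position plus 13 (so a→14, b→15, …).
Applying it to suburb: s=19→32, u=21→34, b=2→15, u=21→34, r=18→31, b=2→15.

32-34-15-34-31-15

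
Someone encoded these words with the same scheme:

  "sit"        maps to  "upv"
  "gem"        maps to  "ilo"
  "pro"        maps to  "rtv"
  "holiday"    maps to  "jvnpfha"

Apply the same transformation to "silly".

upnna

The shift depends on letter class: consonant s→u is +2, but vowel i→p is +7. Two shifts are in play — +7 for a/e/i/o/u, +2 for every other letter.
For silly: s(cons)+2=u, i(vowel)+7=p, l(cons)+2=n, l(cons)+2=n, y(cons)+2=a.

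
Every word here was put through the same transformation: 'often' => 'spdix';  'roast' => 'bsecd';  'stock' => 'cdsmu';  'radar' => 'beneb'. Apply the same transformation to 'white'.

grmdi

The shift depends on letter class: consonant f→p is +10, but vowel o→s is +4. Vowels shift forward by 4 and consonants shift forward by 10.
Applying it to white: w(cons)+10=g, h(cons)+10=r, i(vowel)+4=m, t(cons)+10=d, e(vowel)+4=i.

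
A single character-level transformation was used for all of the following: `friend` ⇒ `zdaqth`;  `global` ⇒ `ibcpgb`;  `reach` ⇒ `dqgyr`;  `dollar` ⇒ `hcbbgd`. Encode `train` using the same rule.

f(5)→z(25) and r(17)→d(3) fit y≡9x+6 (mod 26); the inverse of 9 mod 26 is 3. Each letter's alphabet position (a=0..z=25) is mapped through 9·x+6 mod 26 — an affine cipher.
On train: t(19)→9·19+6≡21=v; r(17)→9·17+6≡3=d; a(0)→9·0+6≡6=g; i(8)→9·8+6≡0=a; n(13)→9·13+6≡19=t (all mod 26).

vdgat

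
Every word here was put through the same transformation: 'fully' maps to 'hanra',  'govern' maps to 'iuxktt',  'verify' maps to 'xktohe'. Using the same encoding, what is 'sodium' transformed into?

Shifts by position in fully: pos 0: f→h (+2), pos 1: u→a (+6), pos 2: l→n (+2), pos 3: l→r (+6) — repeating every 2. A repeating key of period 2 is used — shifts +2, +6 over and over.
For sodium: s+2=u, o+6=u, d+2=f, i+6=o, u+2=w, m+6=s.

uufows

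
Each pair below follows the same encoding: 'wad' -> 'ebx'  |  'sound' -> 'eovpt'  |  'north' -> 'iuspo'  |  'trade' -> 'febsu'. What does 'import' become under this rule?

The output letters match the input read backwards, each shifted +1: wad reversed is daw. Two steps: reverse the string, then apply a Caesar shift of +1.
On import: reverse → tropmi; then shift: t+1=u, r+1=s, o+1=p, p+1=q, m+1=n, i+1=j.

uspqnj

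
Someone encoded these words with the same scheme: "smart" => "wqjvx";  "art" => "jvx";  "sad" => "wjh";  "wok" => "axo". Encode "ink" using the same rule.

rro

The shift depends on letter class: consonant s→w is +4, but vowel a→j is +9. Vowels shift forward by 9 and consonants shift forward by 4.
On ink: i(vowel)+9=r, n(cons)+4=r, k(cons)+4=o.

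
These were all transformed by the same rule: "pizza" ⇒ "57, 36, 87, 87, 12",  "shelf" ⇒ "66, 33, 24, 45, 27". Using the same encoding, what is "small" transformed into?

66, 48, 12, 45, 45

p(#16)→57 and i(#9)→36: differences scale by 3, so n = 3·pos + 9. Each letter becomes 3×(its alphabet position, a=1..z=26) + 9.
For small: s=19→66, m=13→48, a=1→12, l=12→45, l=12→45.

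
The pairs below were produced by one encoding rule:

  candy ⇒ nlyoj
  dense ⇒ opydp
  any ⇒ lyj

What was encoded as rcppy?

Compare letters: c→n is +11, a→l is +11, n→y is +11 — a constant shift. It's a constant shift of +11 (ROT11).
Reversing it on rcppy: r−11=g, c−11=r, p−11=e, p−11=e, y−11=n.

green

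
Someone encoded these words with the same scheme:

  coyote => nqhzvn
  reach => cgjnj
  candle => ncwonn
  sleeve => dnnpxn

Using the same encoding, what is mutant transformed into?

Shifts by position in coyote: pos 0: c→n (+11), pos 1: o→q (+2), pos 2: y→h (+9), pos 3: o→z (+11), pos 4: t→v (+2), pos 5: e→n (+9) — repeating every 3. The shifts repeat in a cycle of length 3: positions 0,1,… shift by +11, +2, +9, then the pattern repeats.
On mutant: m+11=x, u+2=w, t+9=c, a+11=l, n+2=p, t+9=c.

xwclpc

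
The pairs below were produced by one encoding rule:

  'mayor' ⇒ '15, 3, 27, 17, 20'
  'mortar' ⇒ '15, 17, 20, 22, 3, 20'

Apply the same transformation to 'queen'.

19, 23, 7, 7, 16

m is letter #13 and maps to 15: an offset of 2. Letters become their 1-based position plus 2 (so a→3, b→4, …).
Applying it to queen: q=17→19, u=21→23, e=5→7, e=5→7, n=14→16.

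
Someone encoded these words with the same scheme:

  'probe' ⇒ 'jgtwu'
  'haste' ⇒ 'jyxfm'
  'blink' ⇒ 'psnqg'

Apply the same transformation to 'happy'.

The output letters match the input read backwards, each shifted +5: probe reversed is eborp. Read the word backwards and shift each letter +5.
On happy: reverse → yppah; then shift: y+5=d, p+5=u, p+5=u, a+5=f, h+5=m.

duufm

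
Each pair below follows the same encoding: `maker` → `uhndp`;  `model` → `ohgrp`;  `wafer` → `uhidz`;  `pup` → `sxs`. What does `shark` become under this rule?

nudkv

The word is reversed, then every letter is shifted forward by 3.
Applying it to shark: reverse → krahs; then shift: k+3=n, r+3=u, a+3=d, h+3=k, s+3=v.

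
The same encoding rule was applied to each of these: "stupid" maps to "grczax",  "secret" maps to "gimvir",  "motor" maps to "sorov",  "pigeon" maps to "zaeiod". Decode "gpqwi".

s(18)→g(6) and t(19)→r(17) fit y≡11x+16 (mod 26); the inverse of 11 mod 26 is 19. This is an affine cipher: with a=0,…,z=25, each position x becomes (11x+16) mod 26.
Reversing it on gpqwi: g(6)→19·(6−16)≡18=s; p(15)→19·(15−16)≡7=h; q(16)→19·(16−16)≡0=a; w(22)→19·(22−16)≡10=k; i(8)→19·(8−16)≡4=e (all mod 26).

shake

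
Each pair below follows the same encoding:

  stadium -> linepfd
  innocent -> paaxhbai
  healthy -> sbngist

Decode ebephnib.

dedicate

Treating letters as 0–25, the rule is x ↦ 23x + 13 (mod 26).
Undoing it on ebephnib: e(4)→17·(4−13)≡3=d; b(1)→17·(1−13)≡4=e; e(4)→17·(4−13)≡3=d; p(15)→17·(15−13)≡8=i; h(7)→17·(7−13)≡2=c; n(13)→17·(13−13)≡0=a; i(8)→17·(8−13)≡19=t; b(1)→17·(1−13)≡4=e (all mod 26).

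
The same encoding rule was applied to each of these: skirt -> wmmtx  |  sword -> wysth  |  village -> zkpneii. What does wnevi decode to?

slate

It's a Vigenère-style cipher with numeric key [4,2]: position i shifts by key[i mod 2].
Undoing it on wnevi: w−4=s, n−2=l, e−4=a, v−2=t, i−4=e.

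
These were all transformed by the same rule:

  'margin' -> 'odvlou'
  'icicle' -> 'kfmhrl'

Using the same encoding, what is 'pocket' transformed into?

rrgpka

In margin: m→o is +2, a→d is +3, r→v is +4, g→l is +5 — the shift increases by 1 each position. Each letter shifts forward by (position + 2), i.e. 2, 3, 4, … — the shift grows by one for each successive letter.
Applying it to pocket: p+2=r, o+3=r, c+4=g, k+5=p, e+6=k, t+7=a.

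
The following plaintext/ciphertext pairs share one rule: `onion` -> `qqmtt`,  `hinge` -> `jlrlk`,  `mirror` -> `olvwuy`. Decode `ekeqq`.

Letter i (0-indexed) is shifted by i+2, so successive shifts are 2, 3, 4, ….
Decoding ekeqq: e−2=c, k−3=h, e−4=a, q−5=l, q−6=k.

chalk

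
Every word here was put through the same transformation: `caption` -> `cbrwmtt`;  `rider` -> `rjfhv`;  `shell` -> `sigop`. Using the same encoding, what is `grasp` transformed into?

gscvt

The shift increases by 1 at each position, starting from +0: 0, 1, 2, ….
For grasp: g+0=g, r+1=s, a+2=c, s+3=v, p+4=t.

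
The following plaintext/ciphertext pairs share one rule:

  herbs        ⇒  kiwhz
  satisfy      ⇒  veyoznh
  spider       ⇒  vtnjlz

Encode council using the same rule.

fsztjqu

In herbs: h→k is +3, e→i is +4, r→w is +5, b→h is +6 — the shift increases by 1 each position. The shift increases by 1 at each position, starting from +3: 3, 4, 5, ….
On council: c+3=f, o+4=s, u+5=z, n+6=t, c+7=j, i+8=q, l+9=u.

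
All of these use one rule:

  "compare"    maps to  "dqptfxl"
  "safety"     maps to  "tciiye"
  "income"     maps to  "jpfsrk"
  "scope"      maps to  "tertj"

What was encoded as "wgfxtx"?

vector

In compare: c→d is +1, o→q is +2, m→p is +3, p→t is +4 — the shift increases by 1 each position. Letter i (0-indexed) is shifted by i+1, so successive shifts are 1, 2, 3, ….
Undoing it on wgfxtx: w−1=v, g−2=e, f−3=c, x−4=t, t−5=o, x−6=r.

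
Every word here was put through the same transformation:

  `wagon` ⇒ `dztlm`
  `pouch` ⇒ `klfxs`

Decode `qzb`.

Each pair mirrors across the alphabet (w↔d, a↔z, g↔t): positions sum to 25. This is the alphabet-reversal cipher (Atbash): a becomes z, b becomes y, etc.
Reversing it on qzb: q↔j, z↔a, b↔y.

jay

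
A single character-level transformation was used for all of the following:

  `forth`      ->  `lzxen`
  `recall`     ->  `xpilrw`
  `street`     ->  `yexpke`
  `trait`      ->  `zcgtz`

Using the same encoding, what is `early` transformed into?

klxwe

Shifts by position in forth: pos 0: f→l (+6), pos 1: o→z (+11), pos 2: r→x (+6), pos 3: t→e (+11) — repeating every 2. A repeating key of period 2 is used — shifts +6, +11 over and over.
Applying it to early: e+6=k, a+11=l, r+6=x, l+11=w, y+6=e.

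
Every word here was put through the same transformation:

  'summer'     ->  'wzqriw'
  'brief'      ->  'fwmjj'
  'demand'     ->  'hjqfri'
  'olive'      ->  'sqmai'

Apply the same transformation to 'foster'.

Shifts by position in summer: pos 0: s→w (+4), pos 1: u→z (+5), pos 2: m→q (+4), pos 3: m→r (+5) — repeating every 2. A repeating key of period 2 is used — shifts +4, +5 over and over.
Applying it to foster: f+4=j, o+5=t, s+4=w, t+5=y, e+4=i, r+5=w.

jtwyiw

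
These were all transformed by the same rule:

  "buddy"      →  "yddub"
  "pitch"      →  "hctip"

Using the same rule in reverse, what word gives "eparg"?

grape

The output letters match the input read backwards: buddy reversed is yddub. It's just the letters in reverse order.
Undoing it on eparg: then reverse → grape.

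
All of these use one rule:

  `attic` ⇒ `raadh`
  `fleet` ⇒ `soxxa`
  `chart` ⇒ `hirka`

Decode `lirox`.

a(0)→r(17) and t(19)→a(0) fit y≡21x+17 (mod 26); the inverse of 21 mod 26 is 5. Each letter's alphabet position (a=0..z=25) is mapped through 21·x+17 mod 26 — an affine cipher.
Undoing it on lirox: l(11)→5·(11−17)≡22=w; i(8)→5·(8−17)≡7=h; r(17)→5·(17−17)≡0=a; o(14)→5·(14−17)≡11=l; x(23)→5·(23−17)≡4=e (all mod 26).

whale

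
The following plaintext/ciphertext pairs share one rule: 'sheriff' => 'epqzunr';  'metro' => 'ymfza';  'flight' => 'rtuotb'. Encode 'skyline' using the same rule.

esktuvq

It's a Vigenère-style cipher with numeric key [12,8]: position i shifts by key[i mod 2].
On skyline: s+12=e, k+8=s, y+12=k, l+8=t, i+12=u, n+8=v, e+12=q.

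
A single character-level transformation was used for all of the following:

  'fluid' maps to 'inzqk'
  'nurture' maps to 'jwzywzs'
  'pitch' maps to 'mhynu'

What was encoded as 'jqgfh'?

The output letters match the input read backwards, each shifted +5: fluid reversed is diulf. The word is reversed, then every letter is shifted forward by 5.
Reversing it on jqgfh: shift back: j−5=e, q−5=l, g−5=b, f−5=a, h−5=c → elbac; then reverse → cable.

cable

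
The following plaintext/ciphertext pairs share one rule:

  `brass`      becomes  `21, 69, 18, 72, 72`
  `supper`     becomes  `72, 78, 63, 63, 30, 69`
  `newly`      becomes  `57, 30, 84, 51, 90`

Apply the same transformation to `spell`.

With a=1..z=26, the number is 3·pos + 15.
Applying it to spell: s=19→72, p=16→63, e=5→30, l=12→51, l=12→51.

72, 63, 30, 51, 51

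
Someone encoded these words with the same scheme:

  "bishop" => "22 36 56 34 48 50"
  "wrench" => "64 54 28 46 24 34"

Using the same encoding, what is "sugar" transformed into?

b(#2)→22 and i(#9)→36: differences scale by 2, so n = 2·pos + 18. The formula is n = 2×(alphabet index, a=1) + 18.
On sugar: s=19→56, u=21→60, g=7→32, a=1→20, r=18→54.

56 60 32 20 54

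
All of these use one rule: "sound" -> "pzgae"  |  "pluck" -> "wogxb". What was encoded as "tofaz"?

The output letters match the input read backwards, each shifted +12: sound reversed is dnuos. The word is reversed, then every letter is shifted forward by 12.
Decoding tofaz: shift back: t−12=h, o−12=c, f−12=t, a−12=o, z−12=n → hcton; then reverse → notch.

notch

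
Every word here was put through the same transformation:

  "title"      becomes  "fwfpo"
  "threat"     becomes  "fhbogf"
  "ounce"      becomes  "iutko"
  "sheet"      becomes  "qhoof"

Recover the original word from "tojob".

never

t(19)→f(5) and i(8)→w(22) fit y≡15x+6 (mod 26); the inverse of 15 mod 26 is 7. Treating letters as 0–25, the rule is x ↦ 15x + 6 (mod 26).
Decoding tojob: t(19)→7·(19−6)≡13=n; o(14)→7·(14−6)≡4=e; j(9)→7·(9−6)≡21=v; o(14)→7·(14−6)≡4=e; b(1)→7·(1−6)≡17=r (all mod 26).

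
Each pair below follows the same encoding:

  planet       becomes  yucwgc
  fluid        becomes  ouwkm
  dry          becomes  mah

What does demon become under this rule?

The rule splits by letter class: vowels +2, consonants +9.
On demon: d(cons)+9=m, e(vowel)+2=g, m(cons)+9=v, o(vowel)+2=q, n(cons)+9=w.

mgvqw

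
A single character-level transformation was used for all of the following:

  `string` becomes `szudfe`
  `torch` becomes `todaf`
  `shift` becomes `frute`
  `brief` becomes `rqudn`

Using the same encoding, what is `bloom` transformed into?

yaaxn

The output letters match the input read backwards, each shifted +12: string reversed is gnirts. Read the word backwards and shift each letter +12.
For bloom: reverse → moolb; then shift: m+12=y, o+12=a, o+12=a, l+12=x, b+12=n.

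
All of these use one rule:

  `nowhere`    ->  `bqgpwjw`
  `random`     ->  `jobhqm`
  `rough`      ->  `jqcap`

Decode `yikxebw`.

skyline

n(13)→b(1) and o(14)→q(16) fit y≡15x+14 (mod 26); the inverse of 15 mod 26 is 7. This is an affine cipher: with a=0,…,z=25, each position x becomes (15x+14) mod 26.
Decoding yikxebw: y(24)→7·(24−14)≡18=s; i(8)→7·(8−14)≡10=k; k(10)→7·(10−14)≡24=y; x(23)→7·(23−14)≡11=l; e(4)→7·(4−14)≡8=i; b(1)→7·(1−14)≡13=n; w(22)→7·(22−14)≡4=e (all mod 26).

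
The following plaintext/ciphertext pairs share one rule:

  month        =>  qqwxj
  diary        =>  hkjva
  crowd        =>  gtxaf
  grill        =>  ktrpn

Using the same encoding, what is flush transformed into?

jndwj

The shifts repeat in a cycle of length 3: positions 0,1,… shift by +4, +2, +9, then the pattern repeats.
Applying it to flush: f+4=j, l+2=n, u+9=d, s+4=w, h+2=j.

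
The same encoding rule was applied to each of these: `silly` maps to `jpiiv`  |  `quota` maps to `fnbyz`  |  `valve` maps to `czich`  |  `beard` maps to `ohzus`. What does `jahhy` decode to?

s(18)→j(9) and i(8)→p(15) fit y≡15x+25 (mod 26); the inverse of 15 mod 26 is 7. This is an affine cipher: with a=0,…,z=25, each position x becomes (15x+25) mod 26.
Reversing it on jahhy: j(9)→7·(9−25)≡18=s; a(0)→7·(0−25)≡7=h; h(7)→7·(7−25)≡4=e; h(7)→7·(7−25)≡4=e; y(24)→7·(24−25)≡19=t (all mod 26).

sheet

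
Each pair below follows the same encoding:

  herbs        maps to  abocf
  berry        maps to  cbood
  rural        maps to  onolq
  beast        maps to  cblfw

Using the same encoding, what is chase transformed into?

h(7)→a(0) and e(4)→b(1) fit y≡17x+11 (mod 26); the inverse of 17 mod 26 is 23. This is an affine cipher: with a=0,…,z=25, each position x becomes (17x+11) mod 26.
Applying it to chase: c(2)→17·2+11≡19=t; h(7)→17·7+11≡0=a; a(0)→17·0+11≡11=l; s(18)→17·18+11≡5=f; e(4)→17·4+11≡1=b (all mod 26).

talfb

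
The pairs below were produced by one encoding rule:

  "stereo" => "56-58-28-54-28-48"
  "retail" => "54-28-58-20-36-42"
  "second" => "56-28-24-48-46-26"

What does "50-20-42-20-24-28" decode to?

Each letter becomes 2×(its alphabet position, a=1..z=26) + 18.
Undoing it on 50-20-42-20-24-28: 50→(50−18)÷2=16=p, 20→(20−18)÷2=1=a, 42→(42−18)÷2=12=l, 20→(20−18)÷2=1=a, 24→(24−18)÷2=3=c, 28→(28−18)÷2=5=e.

palace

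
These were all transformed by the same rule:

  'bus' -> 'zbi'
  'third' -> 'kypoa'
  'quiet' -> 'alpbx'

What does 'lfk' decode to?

The output letters match the input read backwards, each shifted +7: bus reversed is sub. The word is reversed, then every letter is shifted forward by 7.
Reversing it on lfk: shift back: l−7=e, f−7=y, k−7=d → eyd; then reverse → dye.

dye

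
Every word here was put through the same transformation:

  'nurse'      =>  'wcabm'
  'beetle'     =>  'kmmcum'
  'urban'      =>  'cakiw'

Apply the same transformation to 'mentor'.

vmwcwa

Two shifts are in play — +8 for a/e/i/o/u, +9 for every other letter.
For mentor: m(cons)+9=v, e(vowel)+8=m, n(cons)+9=w, t(cons)+9=c, o(vowel)+8=w, r(cons)+9=a.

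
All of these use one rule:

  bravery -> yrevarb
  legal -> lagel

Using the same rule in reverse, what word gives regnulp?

The output letters match the input read backwards: bravery reversed is yrevarb. The word is simply reversed.
Reversing it on regnulp: then reverse → plunger.

plunger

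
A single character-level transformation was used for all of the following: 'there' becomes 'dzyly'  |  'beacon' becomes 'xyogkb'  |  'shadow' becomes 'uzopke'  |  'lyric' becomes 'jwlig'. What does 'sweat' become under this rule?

ueyod

t(19)→d(3) and h(7)→z(25) fit y≡9x+14 (mod 26); the inverse of 9 mod 26 is 3. Treating letters as 0–25, the rule is x ↦ 9x + 14 (mod 26).
Applying it to sweat: s(18)→9·18+14≡20=u; w(22)→9·22+14≡4=e; e(4)→9·4+14≡24=y; a(0)→9·0+14≡14=o; t(19)→9·19+14≡3=d (all mod 26).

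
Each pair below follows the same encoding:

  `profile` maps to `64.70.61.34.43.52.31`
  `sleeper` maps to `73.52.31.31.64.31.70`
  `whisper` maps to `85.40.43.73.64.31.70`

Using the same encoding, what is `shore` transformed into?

73.40.61.70.31

p(#16)→64 and r(#18)→70: differences scale by 3, so n = 3·pos + 16. With a=1..z=26, the number is 3·pos + 16.
On shore: s=19→73, h=8→40, o=15→61, r=18→70, e=5→31.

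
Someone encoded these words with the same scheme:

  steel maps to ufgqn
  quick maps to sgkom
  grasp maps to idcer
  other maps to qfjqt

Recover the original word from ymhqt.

wafer

Shifts by position in steel: pos 0: s→u (+2), pos 1: t→f (+12), pos 2: e→g (+2), pos 3: e→q (+12) — repeating every 2. The shifts repeat in a cycle of length 2: positions 0,1,… shift by +2, +12, then the pattern repeats.
Reversing it on ymhqt: y−2=w, m−12=a, h−2=f, q−12=e, t−2=r.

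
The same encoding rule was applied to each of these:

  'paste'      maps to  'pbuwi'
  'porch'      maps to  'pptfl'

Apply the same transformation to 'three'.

tithi

The shift increases by 1 at each position, starting from +0: 0, 1, 2, ….
For three: t+0=t, h+1=i, r+2=t, e+3=h, e+4=i.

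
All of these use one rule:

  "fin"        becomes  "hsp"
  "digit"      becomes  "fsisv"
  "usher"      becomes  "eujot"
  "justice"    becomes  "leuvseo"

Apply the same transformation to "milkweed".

Vowels shift forward by 10 and consonants shift forward by 2.
Applying it to milkweed: m(cons)+2=o, i(vowel)+10=s, l(cons)+2=n, k(cons)+2=m, w(cons)+2=y, e(vowel)+10=o, e(vowel)+10=o, d(cons)+2=f.

osnmyoof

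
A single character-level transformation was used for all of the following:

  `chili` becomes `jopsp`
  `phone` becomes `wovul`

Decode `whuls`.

panel

Every letter moves 7 places later in the alphabet, wrapping around z→a.
Undoing it on whuls: w−7=p, h−7=a, u−7=n, l−7=e, s−7=l.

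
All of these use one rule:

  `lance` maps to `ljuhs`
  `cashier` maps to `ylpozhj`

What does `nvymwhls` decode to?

leapfrog

The output letters match the input read backwards, each shifted +7: lance reversed is ecnal. Two steps: reverse the string, then apply a Caesar shift of +7.
Decoding nvymwhls: shift back: n−7=g, v−7=o, y−7=r, m−7=f, w−7=p, h−7=a, l−7=e, s−7=l → gorfpael; then reverse → leapfrog.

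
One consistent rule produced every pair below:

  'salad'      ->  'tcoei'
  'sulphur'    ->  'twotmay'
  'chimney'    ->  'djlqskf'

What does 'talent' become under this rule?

Each letter shifts forward by (position + 1), i.e. 1, 2, 3, … — the shift grows by one for each successive letter.
For talent: t+1=u, a+2=c, l+3=o, e+4=i, n+5=s, t+6=z.

ucoisz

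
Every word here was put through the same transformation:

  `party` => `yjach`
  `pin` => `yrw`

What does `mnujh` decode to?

Compare letters: p→y is +9, a→j is +9, r→a is +9 — a constant shift. Every letter moves 9 places later in the alphabet, wrapping around z→a.
Reversing it on mnujh: m−9=d, n−9=e, u−9=l, j−9=a, h−9=y.

delay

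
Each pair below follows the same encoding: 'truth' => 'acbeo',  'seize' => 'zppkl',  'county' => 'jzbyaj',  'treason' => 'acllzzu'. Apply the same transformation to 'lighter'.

stnsapy

Shifts by position in truth: pos 0: t→a (+7), pos 1: r→c (+11), pos 2: u→b (+7), pos 3: t→e (+11) — repeating every 2. A repeating key of period 2 is used — shifts +7, +11 over and over.
For lighter: l+7=s, i+11=t, g+7=n, h+11=s, t+7=a, e+11=p, r+7=y.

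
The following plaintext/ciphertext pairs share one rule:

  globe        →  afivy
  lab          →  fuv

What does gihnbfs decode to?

monthly

Compare letters: g→a is +20, l→f is +20, o→i is +20 — a constant shift. Each letter is shifted forward by 20 in the alphabet (a Caesar shift of +20).
Reversing it on gihnbfs: g−20=m, i−20=o, h−20=n, n−20=t, b−20=h, f−20=l, s−20=y.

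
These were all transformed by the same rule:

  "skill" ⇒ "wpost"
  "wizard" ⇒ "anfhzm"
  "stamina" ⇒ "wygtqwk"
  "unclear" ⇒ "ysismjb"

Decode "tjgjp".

peach

In skill: s→w is +4, k→p is +5, i→o is +6, l→s is +7 — the shift increases by 1 each position. The shift increases by 1 at each position, starting from +4: 4, 5, 6, ….
Undoing it on tjgjp: t−4=p, j−5=e, g−6=a, j−7=c, p−8=h.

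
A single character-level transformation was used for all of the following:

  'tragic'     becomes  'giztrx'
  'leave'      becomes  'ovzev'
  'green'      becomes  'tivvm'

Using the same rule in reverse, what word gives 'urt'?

fig

Each pair mirrors across the alphabet (t↔g, r↔i, a↔z): positions sum to 25. Letters are reflected about the middle of the alphabet (position → 25−position): Atbash.
Undoing it on urt: u↔f, r↔i, t↔g.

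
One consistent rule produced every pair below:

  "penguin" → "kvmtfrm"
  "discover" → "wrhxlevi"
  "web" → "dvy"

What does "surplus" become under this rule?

hfikofh

Letters are reflected about the middle of the alphabet (position → 25−position): Atbash.
On surplus: s↔h, u↔f, r↔i, p↔k, l↔o, u↔f, s↔h.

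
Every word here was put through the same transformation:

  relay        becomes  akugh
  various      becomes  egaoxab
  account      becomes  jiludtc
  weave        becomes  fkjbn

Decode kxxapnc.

brought

Shifts by position in relay: pos 0: r→a (+9), pos 1: e→k (+6), pos 2: l→u (+9), pos 3: a→g (+6) — repeating every 2. It's a Vigenère-style cipher with numeric key [9,6]: position i shifts by key[i mod 2].
Undoing it on kxxapnc: k−9=b, x−6=r, x−9=o, a−6=u, p−9=g, n−6=h, c−9=t.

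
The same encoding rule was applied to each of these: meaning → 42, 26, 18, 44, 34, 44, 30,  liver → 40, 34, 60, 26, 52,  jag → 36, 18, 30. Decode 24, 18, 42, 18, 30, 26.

damage

m(#13)→42 and e(#5)→26: differences scale by 2, so n = 2·pos + 16. With a=1..z=26, the number is 2·pos + 16.
Undoing it on 24, 18, 42, 18, 30, 26: 24→(24−16)÷2=4=d, 18→(18−16)÷2=1=a, 42→(42−16)÷2=13=m, 18→(18−16)÷2=1=a, 30→(30−16)÷2=7=g, 26→(26−16)÷2=5=e.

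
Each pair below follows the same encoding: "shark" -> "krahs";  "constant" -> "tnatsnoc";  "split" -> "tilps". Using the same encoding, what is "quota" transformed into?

atouq

The word is simply reversed.
For quota: reverse → atouq.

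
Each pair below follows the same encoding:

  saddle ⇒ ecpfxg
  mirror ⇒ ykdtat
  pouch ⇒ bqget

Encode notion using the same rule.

zqfkap

Shifts by position in saddle: pos 0: s→e (+12), pos 1: a→c (+2), pos 2: d→p (+12), pos 3: d→f (+2) — repeating every 2. A repeating key of period 2 is used — shifts +12, +2 over and over.
Applying it to notion: n+12=z, o+2=q, t+12=f, i+2=k, o+12=a, n+2=p.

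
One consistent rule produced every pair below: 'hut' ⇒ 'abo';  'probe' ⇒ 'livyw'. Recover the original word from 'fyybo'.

hurry

Read the word backwards and shift each letter +7.
Reversing it on fyybo: shift back: f−7=y, y−7=r, y−7=r, b−7=u, o−7=h → yrruh; then reverse → hurry.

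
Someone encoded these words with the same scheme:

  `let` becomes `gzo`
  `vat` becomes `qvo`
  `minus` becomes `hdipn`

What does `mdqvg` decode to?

Each letter is shifted forward by 21 in the alphabet (a Caesar shift of +21).
Undoing it on mdqvg: m−21=r, d−21=i, q−21=v, v−21=a, g−21=l.

rival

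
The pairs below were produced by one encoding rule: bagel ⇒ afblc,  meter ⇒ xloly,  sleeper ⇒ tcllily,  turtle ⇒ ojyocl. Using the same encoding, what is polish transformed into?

b(1)→a(0) and a(0)→f(5) fit y≡21x+5 (mod 26); the inverse of 21 mod 26 is 5. Each letter's alphabet position (a=0..z=25) is mapped through 21·x+5 mod 26 — an affine cipher.
Applying it to polish: p(15)→21·15+5≡8=i; o(14)→21·14+5≡13=n; l(11)→21·11+5≡2=c; i(8)→21·8+5≡17=r; s(18)→21·18+5≡19=t; h(7)→21·7+5≡22=w (all mod 26).

incrtw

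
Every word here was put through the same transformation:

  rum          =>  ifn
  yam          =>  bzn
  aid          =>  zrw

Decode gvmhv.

Letters are reflected about the middle of the alphabet (position → 25−position): Atbash.
Reversing it on gvmhv: g↔t, v↔e, m↔n, h↔s, v↔e.

tense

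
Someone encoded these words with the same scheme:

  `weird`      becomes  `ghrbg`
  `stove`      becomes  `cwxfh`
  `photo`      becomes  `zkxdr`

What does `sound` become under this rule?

crdxg

Shifts by position in weird: pos 0: w→g (+10), pos 1: e→h (+3), pos 2: i→r (+9), pos 3: r→b (+10), pos 4: d→g (+3) — repeating every 3. The shifts repeat in a cycle of length 3: positions 0,1,… shift by +10, +3, +9, then the pattern repeats.
On sound: s+10=c, o+3=r, u+9=d, n+10=x, d+3=g.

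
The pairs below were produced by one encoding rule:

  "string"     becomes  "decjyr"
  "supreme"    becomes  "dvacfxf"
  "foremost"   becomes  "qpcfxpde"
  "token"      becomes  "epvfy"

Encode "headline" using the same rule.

The shift depends on letter class: consonant s→d is +11, but vowel i→j is +1. Two shifts are in play — +1 for a/e/i/o/u, +11 for every other letter.
For headline: h(cons)+11=s, e(vowel)+1=f, a(vowel)+1=b, d(cons)+11=o, l(cons)+11=w, i(vowel)+1=j, n(cons)+11=y, e(vowel)+1=f.

sfbowjyf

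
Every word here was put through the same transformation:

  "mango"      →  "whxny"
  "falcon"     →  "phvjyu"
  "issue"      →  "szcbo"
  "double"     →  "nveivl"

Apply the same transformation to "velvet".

Shifts by position in mango: pos 0: m→w (+10), pos 1: a→h (+7), pos 2: n→x (+10), pos 3: g→n (+7) — repeating every 2. A repeating key of period 2 is used — shifts +10, +7 over and over.
For velvet: v+10=f, e+7=l, l+10=v, v+7=c, e+10=o, t+7=a.

flvcoa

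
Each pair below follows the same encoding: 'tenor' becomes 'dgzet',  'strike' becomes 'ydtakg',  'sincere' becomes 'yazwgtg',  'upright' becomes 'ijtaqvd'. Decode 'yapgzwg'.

silence

Treating letters as 0–25, the rule is x ↦ 5x + 12 (mod 26).
Reversing it on yapgzwg: y(24)→21·(24−12)≡18=s; a(0)→21·(0−12)≡8=i; p(15)→21·(15−12)≡11=l; g(6)→21·(6−12)≡4=e; z(25)→21·(25−12)≡13=n; w(22)→21·(22−12)≡2=c; g(6)→21·(6−12)≡4=e (all mod 26).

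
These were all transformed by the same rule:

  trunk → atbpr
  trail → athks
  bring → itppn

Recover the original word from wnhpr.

The shifts repeat in a cycle of length 2: positions 0,1,… shift by +7, +2, then the pattern repeats.
Undoing it on wnhpr: w−7=p, n−2=l, h−7=a, p−2=n, r−7=k.

plank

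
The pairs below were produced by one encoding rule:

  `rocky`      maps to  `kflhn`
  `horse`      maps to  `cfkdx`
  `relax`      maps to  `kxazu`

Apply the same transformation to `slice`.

davlx

r(17)→k(10) and o(14)→f(5) fit y≡19x+25 (mod 26); the inverse of 19 mod 26 is 11. Each letter's alphabet position (a=0..z=25) is mapped through 19·x+25 mod 26 — an affine cipher.
Applying it to slice: s(18)→19·18+25≡3=d; l(11)→19·11+25≡0=a; i(8)→19·8+25≡21=v; c(2)→19·2+25≡11=l; e(4)→19·4+25≡23=x (all mod 26).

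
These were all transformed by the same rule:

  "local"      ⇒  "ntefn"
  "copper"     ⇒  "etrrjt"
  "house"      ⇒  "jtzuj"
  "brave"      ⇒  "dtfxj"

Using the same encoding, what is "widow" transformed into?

The shift depends on letter class: consonant l→n is +2, but vowel o→t is +5. Vowels shift forward by 5 and consonants shift forward by 2.
Applying it to widow: w(cons)+2=y, i(vowel)+5=n, d(cons)+2=f, o(vowel)+5=t, w(cons)+2=y.

ynfty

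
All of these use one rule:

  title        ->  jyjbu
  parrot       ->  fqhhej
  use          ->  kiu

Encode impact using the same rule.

ycfqsj

Compare letters: t→j is +16, i→y is +16, t→j is +16 — a constant shift. Each letter is shifted forward by 16 in the alphabet (a Caesar shift of +16).
Applying it to impact: i+16=y, m+16=c, p+16=f, a+16=q, c+16=s, t+16=j.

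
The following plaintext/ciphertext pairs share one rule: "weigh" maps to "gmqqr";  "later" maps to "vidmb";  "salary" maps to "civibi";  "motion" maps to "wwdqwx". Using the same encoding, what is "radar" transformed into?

Two shifts are in play — +8 for a/e/i/o/u, +10 for every other letter.
For radar: r(cons)+10=b, a(vowel)+8=i, d(cons)+10=n, a(vowel)+8=i, r(cons)+10=b.

binib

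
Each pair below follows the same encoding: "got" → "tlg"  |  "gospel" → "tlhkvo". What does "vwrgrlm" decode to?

edition

Each pair mirrors across the alphabet (g↔t, o↔l, t↔g): positions sum to 25. This is the alphabet-reversal cipher (Atbash): a becomes z, b becomes y, etc.
Decoding vwrgrlm: v↔e, w↔d, r↔i, g↔t, r↔i, l↔o, m↔n.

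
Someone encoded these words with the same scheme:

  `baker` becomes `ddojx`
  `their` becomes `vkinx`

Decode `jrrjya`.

In baker: b→d is +2, a→d is +3, k→o is +4, e→j is +5 — the shift increases by 1 each position. Each letter shifts forward by (position + 2), i.e. 2, 3, 4, … — the shift grows by one for each successive letter.
Undoing it on jrrjya: j−2=h, r−3=o, r−4=n, j−5=e, y−6=s, a−7=t.

honest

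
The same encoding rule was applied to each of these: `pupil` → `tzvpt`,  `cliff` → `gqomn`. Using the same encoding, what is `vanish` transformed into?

In pupil: p→t is +4, u→z is +5, p→v is +6, i→p is +7 — the shift increases by 1 each position. Each letter shifts forward by (position + 4), i.e. 4, 5, 6, … — the shift grows by one for each successive letter.
For vanish: v+4=z, a+5=f, n+6=t, i+7=p, s+8=a, h+9=q.

zftpaq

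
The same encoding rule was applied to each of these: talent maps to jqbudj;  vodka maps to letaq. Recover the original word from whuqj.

great

Compare letters: t→j is +16, a→q is +16, l→b is +16 — a constant shift. This is a Caesar cipher with shift 16.
Reversing it on whuqj: w−16=g, h−16=r, u−16=e, q−16=a, j−16=t.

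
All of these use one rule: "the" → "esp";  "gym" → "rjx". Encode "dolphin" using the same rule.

Compare letters: t→e is +11, h→s is +11, e→p is +11 — a constant shift. It's a constant shift of +11 (ROT11).
For dolphin: d+11=o, o+11=z, l+11=w, p+11=a, h+11=s, i+11=t, n+11=y.

ozwasty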